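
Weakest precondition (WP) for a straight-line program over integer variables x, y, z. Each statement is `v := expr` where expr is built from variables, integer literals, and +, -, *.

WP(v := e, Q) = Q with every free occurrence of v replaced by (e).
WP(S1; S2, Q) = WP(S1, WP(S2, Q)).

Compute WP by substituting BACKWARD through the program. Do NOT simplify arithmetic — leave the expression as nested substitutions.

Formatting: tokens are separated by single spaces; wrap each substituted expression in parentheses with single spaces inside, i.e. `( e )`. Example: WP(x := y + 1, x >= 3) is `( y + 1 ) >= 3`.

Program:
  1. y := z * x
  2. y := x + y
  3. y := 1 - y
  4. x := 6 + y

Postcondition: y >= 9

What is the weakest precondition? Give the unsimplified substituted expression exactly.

Answer: ( 1 - ( x + ( z * x ) ) ) >= 9

Derivation:
post: y >= 9
stmt 4: x := 6 + y  -- replace 0 occurrence(s) of x with (6 + y)
  => y >= 9
stmt 3: y := 1 - y  -- replace 1 occurrence(s) of y with (1 - y)
  => ( 1 - y ) >= 9
stmt 2: y := x + y  -- replace 1 occurrence(s) of y with (x + y)
  => ( 1 - ( x + y ) ) >= 9
stmt 1: y := z * x  -- replace 1 occurrence(s) of y with (z * x)
  => ( 1 - ( x + ( z * x ) ) ) >= 9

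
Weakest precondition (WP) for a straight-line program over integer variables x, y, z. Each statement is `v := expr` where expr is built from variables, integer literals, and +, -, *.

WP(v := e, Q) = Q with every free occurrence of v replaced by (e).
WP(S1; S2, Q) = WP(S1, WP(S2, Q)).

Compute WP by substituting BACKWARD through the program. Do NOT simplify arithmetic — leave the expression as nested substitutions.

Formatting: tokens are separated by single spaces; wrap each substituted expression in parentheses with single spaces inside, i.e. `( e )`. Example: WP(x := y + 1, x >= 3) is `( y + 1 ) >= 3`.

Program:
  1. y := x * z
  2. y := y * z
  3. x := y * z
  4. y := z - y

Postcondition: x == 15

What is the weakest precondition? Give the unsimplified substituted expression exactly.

post: x == 15
stmt 4: y := z - y  -- replace 0 occurrence(s) of y with (z - y)
  => x == 15
stmt 3: x := y * z  -- replace 1 occurrence(s) of x with (y * z)
  => ( y * z ) == 15
stmt 2: y := y * z  -- replace 1 occurrence(s) of y with (y * z)
  => ( ( y * z ) * z ) == 15
stmt 1: y := x * z  -- replace 1 occurrence(s) of y with (x * z)
  => ( ( ( x * z ) * z ) * z ) == 15

Answer: ( ( ( x * z ) * z ) * z ) == 15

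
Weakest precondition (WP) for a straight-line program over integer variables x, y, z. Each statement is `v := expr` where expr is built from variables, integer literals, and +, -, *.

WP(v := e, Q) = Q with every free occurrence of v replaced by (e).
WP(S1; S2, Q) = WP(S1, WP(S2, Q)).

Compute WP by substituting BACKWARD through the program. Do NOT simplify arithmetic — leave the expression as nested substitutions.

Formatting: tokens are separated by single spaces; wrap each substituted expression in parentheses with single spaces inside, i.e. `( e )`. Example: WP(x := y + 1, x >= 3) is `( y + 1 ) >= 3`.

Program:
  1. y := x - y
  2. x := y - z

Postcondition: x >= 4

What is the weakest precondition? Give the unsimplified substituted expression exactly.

post: x >= 4
stmt 2: x := y - z  -- replace 1 occurrence(s) of x with (y - z)
  => ( y - z ) >= 4
stmt 1: y := x - y  -- replace 1 occurrence(s) of y with (x - y)
  => ( ( x - y ) - z ) >= 4

Answer: ( ( x - y ) - z ) >= 4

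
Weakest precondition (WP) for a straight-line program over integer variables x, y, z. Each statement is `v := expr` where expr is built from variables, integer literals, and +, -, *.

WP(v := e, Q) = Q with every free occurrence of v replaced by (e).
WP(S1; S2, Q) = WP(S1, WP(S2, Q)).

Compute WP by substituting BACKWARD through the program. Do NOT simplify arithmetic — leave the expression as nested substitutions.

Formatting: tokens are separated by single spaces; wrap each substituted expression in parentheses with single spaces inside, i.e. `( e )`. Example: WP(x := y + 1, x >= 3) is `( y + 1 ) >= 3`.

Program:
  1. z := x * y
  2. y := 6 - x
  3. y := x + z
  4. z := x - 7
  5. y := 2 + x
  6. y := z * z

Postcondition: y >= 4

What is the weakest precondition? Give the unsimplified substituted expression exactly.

post: y >= 4
stmt 6: y := z * z  -- replace 1 occurrence(s) of y with (z * z)
  => ( z * z ) >= 4
stmt 5: y := 2 + x  -- replace 0 occurrence(s) of y with (2 + x)
  => ( z * z ) >= 4
stmt 4: z := x - 7  -- replace 2 occurrence(s) of z with (x - 7)
  => ( ( x - 7 ) * ( x - 7 ) ) >= 4
stmt 3: y := x + z  -- replace 0 occurrence(s) of y with (x + z)
  => ( ( x - 7 ) * ( x - 7 ) ) >= 4
stmt 2: y := 6 - x  -- replace 0 occurrence(s) of y with (6 - x)
  => ( ( x - 7 ) * ( x - 7 ) ) >= 4
stmt 1: z := x * y  -- replace 0 occurrence(s) of z with (x * y)
  => ( ( x - 7 ) * ( x - 7 ) ) >= 4

Answer: ( ( x - 7 ) * ( x - 7 ) ) >= 4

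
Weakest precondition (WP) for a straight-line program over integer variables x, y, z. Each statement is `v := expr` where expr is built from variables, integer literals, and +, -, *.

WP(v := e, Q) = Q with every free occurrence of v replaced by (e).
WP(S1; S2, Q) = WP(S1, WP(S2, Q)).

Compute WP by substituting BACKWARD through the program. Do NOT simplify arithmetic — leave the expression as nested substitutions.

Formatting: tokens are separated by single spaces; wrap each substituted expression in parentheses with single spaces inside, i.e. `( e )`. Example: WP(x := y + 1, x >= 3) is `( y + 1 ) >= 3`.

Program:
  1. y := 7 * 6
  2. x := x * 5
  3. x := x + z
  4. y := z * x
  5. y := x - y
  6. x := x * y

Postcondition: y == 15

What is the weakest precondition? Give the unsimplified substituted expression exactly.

post: y == 15
stmt 6: x := x * y  -- replace 0 occurrence(s) of x with (x * y)
  => y == 15
stmt 5: y := x - y  -- replace 1 occurrence(s) of y with (x - y)
  => ( x - y ) == 15
stmt 4: y := z * x  -- replace 1 occurrence(s) of y with (z * x)
  => ( x - ( z * x ) ) == 15
stmt 3: x := x + z  -- replace 2 occurrence(s) of x with (x + z)
  => ( ( x + z ) - ( z * ( x + z ) ) ) == 15
stmt 2: x := x * 5  -- replace 2 occurrence(s) of x with (x * 5)
  => ( ( ( x * 5 ) + z ) - ( z * ( ( x * 5 ) + z ) ) ) == 15
stmt 1: y := 7 * 6  -- replace 0 occurrence(s) of y with (7 * 6)
  => ( ( ( x * 5 ) + z ) - ( z * ( ( x * 5 ) + z ) ) ) == 15

Answer: ( ( ( x * 5 ) + z ) - ( z * ( ( x * 5 ) + z ) ) ) == 15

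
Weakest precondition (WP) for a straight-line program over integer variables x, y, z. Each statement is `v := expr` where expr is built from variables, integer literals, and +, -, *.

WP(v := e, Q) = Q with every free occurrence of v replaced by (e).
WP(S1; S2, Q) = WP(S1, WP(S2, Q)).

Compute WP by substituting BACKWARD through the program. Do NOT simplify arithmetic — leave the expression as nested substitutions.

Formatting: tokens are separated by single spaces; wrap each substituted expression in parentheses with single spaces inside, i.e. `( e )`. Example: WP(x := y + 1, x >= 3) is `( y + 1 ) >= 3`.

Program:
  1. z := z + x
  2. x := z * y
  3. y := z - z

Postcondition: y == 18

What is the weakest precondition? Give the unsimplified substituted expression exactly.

post: y == 18
stmt 3: y := z - z  -- replace 1 occurrence(s) of y with (z - z)
  => ( z - z ) == 18
stmt 2: x := z * y  -- replace 0 occurrence(s) of x with (z * y)
  => ( z - z ) == 18
stmt 1: z := z + x  -- replace 2 occurrence(s) of z with (z + x)
  => ( ( z + x ) - ( z + x ) ) == 18

Answer: ( ( z + x ) - ( z + x ) ) == 18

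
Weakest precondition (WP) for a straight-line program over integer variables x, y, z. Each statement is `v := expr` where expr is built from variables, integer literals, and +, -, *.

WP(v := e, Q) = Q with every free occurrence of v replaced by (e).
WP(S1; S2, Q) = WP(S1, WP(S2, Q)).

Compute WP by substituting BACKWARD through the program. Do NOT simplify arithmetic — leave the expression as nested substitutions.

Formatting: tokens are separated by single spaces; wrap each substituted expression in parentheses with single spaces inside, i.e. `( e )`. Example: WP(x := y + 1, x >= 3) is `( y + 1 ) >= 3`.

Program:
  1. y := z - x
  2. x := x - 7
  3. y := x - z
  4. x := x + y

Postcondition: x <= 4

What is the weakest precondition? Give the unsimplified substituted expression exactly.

post: x <= 4
stmt 4: x := x + y  -- replace 1 occurrence(s) of x with (x + y)
  => ( x + y ) <= 4
stmt 3: y := x - z  -- replace 1 occurrence(s) of y with (x - z)
  => ( x + ( x - z ) ) <= 4
stmt 2: x := x - 7  -- replace 2 occurrence(s) of x with (x - 7)
  => ( ( x - 7 ) + ( ( x - 7 ) - z ) ) <= 4
stmt 1: y := z - x  -- replace 0 occurrence(s) of y with (z - x)
  => ( ( x - 7 ) + ( ( x - 7 ) - z ) ) <= 4

Answer: ( ( x - 7 ) + ( ( x - 7 ) - z ) ) <= 4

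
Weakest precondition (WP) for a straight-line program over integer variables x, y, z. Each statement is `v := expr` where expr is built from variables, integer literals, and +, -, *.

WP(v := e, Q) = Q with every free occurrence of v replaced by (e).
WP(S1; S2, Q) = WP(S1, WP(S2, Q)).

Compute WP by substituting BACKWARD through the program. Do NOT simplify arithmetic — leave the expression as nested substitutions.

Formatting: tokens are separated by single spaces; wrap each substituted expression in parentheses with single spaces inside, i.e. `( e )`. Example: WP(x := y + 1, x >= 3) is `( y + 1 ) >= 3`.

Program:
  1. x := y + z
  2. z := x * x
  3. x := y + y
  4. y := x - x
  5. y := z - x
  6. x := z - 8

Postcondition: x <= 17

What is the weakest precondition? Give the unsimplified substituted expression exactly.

post: x <= 17
stmt 6: x := z - 8  -- replace 1 occurrence(s) of x with (z - 8)
  => ( z - 8 ) <= 17
stmt 5: y := z - x  -- replace 0 occurrence(s) of y with (z - x)
  => ( z - 8 ) <= 17
stmt 4: y := x - x  -- replace 0 occurrence(s) of y with (x - x)
  => ( z - 8 ) <= 17
stmt 3: x := y + y  -- replace 0 occurrence(s) of x with (y + y)
  => ( z - 8 ) <= 17
stmt 2: z := x * x  -- replace 1 occurrence(s) of z with (x * x)
  => ( ( x * x ) - 8 ) <= 17
stmt 1: x := y + z  -- replace 2 occurrence(s) of x with (y + z)
  => ( ( ( y + z ) * ( y + z ) ) - 8 ) <= 17

Answer: ( ( ( y + z ) * ( y + z ) ) - 8 ) <= 17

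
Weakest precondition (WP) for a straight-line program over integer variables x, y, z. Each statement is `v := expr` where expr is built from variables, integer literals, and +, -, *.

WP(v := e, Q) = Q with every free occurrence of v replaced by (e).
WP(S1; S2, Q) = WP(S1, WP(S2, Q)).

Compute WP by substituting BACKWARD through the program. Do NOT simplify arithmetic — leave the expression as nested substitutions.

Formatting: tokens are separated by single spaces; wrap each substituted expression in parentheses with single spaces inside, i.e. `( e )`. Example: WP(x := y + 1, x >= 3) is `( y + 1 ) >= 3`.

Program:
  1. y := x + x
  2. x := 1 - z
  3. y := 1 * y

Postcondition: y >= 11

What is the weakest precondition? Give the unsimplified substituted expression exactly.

Answer: ( 1 * ( x + x ) ) >= 11

Derivation:
post: y >= 11
stmt 3: y := 1 * y  -- replace 1 occurrence(s) of y with (1 * y)
  => ( 1 * y ) >= 11
stmt 2: x := 1 - z  -- replace 0 occurrence(s) of x with (1 - z)
  => ( 1 * y ) >= 11
stmt 1: y := x + x  -- replace 1 occurrence(s) of y with (x + x)
  => ( 1 * ( x + x ) ) >= 11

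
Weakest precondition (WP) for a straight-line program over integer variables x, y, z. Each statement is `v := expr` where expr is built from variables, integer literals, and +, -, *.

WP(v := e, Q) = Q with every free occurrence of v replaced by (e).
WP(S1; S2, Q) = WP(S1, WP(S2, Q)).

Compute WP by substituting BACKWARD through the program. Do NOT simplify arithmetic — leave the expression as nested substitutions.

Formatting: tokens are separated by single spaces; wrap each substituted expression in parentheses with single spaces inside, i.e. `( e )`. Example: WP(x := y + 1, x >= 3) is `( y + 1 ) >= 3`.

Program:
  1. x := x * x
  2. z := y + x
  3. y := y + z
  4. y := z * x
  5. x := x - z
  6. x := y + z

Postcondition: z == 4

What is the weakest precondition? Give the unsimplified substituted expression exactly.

Answer: ( y + ( x * x ) ) == 4

Derivation:
post: z == 4
stmt 6: x := y + z  -- replace 0 occurrence(s) of x with (y + z)
  => z == 4
stmt 5: x := x - z  -- replace 0 occurrence(s) of x with (x - z)
  => z == 4
stmt 4: y := z * x  -- replace 0 occurrence(s) of y with (z * x)
  => z == 4
stmt 3: y := y + z  -- replace 0 occurrence(s) of y with (y + z)
  => z == 4
stmt 2: z := y + x  -- replace 1 occurrence(s) of z with (y + x)
  => ( y + x ) == 4
stmt 1: x := x * x  -- replace 1 occurrence(s) of x with (x * x)
  => ( y + ( x * x ) ) == 4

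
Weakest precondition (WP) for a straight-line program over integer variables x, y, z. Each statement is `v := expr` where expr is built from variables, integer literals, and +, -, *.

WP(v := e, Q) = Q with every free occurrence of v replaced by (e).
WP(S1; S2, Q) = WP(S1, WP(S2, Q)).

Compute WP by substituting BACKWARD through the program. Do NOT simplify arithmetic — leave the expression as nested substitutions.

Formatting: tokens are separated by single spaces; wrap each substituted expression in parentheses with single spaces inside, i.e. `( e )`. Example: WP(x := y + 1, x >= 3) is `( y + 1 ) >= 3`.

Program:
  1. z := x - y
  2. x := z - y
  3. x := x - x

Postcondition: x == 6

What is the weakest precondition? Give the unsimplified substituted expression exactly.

post: x == 6
stmt 3: x := x - x  -- replace 1 occurrence(s) of x with (x - x)
  => ( x - x ) == 6
stmt 2: x := z - y  -- replace 2 occurrence(s) of x with (z - y)
  => ( ( z - y ) - ( z - y ) ) == 6
stmt 1: z := x - y  -- replace 2 occurrence(s) of z with (x - y)
  => ( ( ( x - y ) - y ) - ( ( x - y ) - y ) ) == 6

Answer: ( ( ( x - y ) - y ) - ( ( x - y ) - y ) ) == 6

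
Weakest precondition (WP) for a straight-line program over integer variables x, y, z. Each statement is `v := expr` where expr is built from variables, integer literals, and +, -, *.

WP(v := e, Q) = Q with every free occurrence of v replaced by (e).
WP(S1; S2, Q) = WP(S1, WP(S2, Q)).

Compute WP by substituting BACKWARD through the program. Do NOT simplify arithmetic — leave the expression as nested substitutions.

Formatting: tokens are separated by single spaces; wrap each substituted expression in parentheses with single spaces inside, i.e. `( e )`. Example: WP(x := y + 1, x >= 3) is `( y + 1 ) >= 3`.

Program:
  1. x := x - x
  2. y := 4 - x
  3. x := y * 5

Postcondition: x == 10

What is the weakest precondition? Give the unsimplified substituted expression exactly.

post: x == 10
stmt 3: x := y * 5  -- replace 1 occurrence(s) of x with (y * 5)
  => ( y * 5 ) == 10
stmt 2: y := 4 - x  -- replace 1 occurrence(s) of y with (4 - x)
  => ( ( 4 - x ) * 5 ) == 10
stmt 1: x := x - x  -- replace 1 occurrence(s) of x with (x - x)
  => ( ( 4 - ( x - x ) ) * 5 ) == 10

Answer: ( ( 4 - ( x - x ) ) * 5 ) == 10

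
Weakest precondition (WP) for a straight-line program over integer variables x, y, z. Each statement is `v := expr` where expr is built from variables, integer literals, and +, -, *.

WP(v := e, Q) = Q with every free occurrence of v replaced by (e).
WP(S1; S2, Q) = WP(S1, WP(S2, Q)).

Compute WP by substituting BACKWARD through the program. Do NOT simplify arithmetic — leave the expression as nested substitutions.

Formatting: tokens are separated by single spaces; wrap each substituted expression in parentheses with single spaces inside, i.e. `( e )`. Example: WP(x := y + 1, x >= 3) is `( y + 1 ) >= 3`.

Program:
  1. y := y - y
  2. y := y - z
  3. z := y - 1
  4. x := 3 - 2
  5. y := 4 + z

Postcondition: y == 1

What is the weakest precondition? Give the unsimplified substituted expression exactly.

post: y == 1
stmt 5: y := 4 + z  -- replace 1 occurrence(s) of y with (4 + z)
  => ( 4 + z ) == 1
stmt 4: x := 3 - 2  -- replace 0 occurrence(s) of x with (3 - 2)
  => ( 4 + z ) == 1
stmt 3: z := y - 1  -- replace 1 occurrence(s) of z with (y - 1)
  => ( 4 + ( y - 1 ) ) == 1
stmt 2: y := y - z  -- replace 1 occurrence(s) of y with (y - z)
  => ( 4 + ( ( y - z ) - 1 ) ) == 1
stmt 1: y := y - y  -- replace 1 occurrence(s) of y with (y - y)
  => ( 4 + ( ( ( y - y ) - z ) - 1 ) ) == 1

Answer: ( 4 + ( ( ( y - y ) - z ) - 1 ) ) == 1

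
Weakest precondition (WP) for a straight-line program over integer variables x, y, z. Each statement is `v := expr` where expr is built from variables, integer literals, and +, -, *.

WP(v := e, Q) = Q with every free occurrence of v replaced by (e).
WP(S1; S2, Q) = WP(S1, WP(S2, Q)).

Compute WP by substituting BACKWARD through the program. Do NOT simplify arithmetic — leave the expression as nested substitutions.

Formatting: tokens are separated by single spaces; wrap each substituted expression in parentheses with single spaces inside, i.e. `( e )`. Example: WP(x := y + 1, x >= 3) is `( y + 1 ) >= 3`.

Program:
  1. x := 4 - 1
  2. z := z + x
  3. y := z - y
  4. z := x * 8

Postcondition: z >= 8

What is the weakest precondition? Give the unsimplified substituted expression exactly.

post: z >= 8
stmt 4: z := x * 8  -- replace 1 occurrence(s) of z with (x * 8)
  => ( x * 8 ) >= 8
stmt 3: y := z - y  -- replace 0 occurrence(s) of y with (z - y)
  => ( x * 8 ) >= 8
stmt 2: z := z + x  -- replace 0 occurrence(s) of z with (z + x)
  => ( x * 8 ) >= 8
stmt 1: x := 4 - 1  -- replace 1 occurrence(s) of x with (4 - 1)
  => ( ( 4 - 1 ) * 8 ) >= 8

Answer: ( ( 4 - 1 ) * 8 ) >= 8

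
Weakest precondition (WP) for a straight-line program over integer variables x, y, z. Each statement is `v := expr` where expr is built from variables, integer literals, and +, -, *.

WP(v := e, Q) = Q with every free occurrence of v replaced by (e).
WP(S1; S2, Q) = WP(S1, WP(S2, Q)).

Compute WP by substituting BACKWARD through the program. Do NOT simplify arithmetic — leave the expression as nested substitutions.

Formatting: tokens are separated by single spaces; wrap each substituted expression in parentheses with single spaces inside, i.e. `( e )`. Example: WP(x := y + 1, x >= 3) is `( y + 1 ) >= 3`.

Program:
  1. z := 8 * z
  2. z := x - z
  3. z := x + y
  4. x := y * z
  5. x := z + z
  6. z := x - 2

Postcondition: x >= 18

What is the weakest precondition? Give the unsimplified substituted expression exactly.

post: x >= 18
stmt 6: z := x - 2  -- replace 0 occurrence(s) of z with (x - 2)
  => x >= 18
stmt 5: x := z + z  -- replace 1 occurrence(s) of x with (z + z)
  => ( z + z ) >= 18
stmt 4: x := y * z  -- replace 0 occurrence(s) of x with (y * z)
  => ( z + z ) >= 18
stmt 3: z := x + y  -- replace 2 occurrence(s) of z with (x + y)
  => ( ( x + y ) + ( x + y ) ) >= 18
stmt 2: z := x - z  -- replace 0 occurrence(s) of z with (x - z)
  => ( ( x + y ) + ( x + y ) ) >= 18
stmt 1: z := 8 * z  -- replace 0 occurrence(s) of z with (8 * z)
  => ( ( x + y ) + ( x + y ) ) >= 18

Answer: ( ( x + y ) + ( x + y ) ) >= 18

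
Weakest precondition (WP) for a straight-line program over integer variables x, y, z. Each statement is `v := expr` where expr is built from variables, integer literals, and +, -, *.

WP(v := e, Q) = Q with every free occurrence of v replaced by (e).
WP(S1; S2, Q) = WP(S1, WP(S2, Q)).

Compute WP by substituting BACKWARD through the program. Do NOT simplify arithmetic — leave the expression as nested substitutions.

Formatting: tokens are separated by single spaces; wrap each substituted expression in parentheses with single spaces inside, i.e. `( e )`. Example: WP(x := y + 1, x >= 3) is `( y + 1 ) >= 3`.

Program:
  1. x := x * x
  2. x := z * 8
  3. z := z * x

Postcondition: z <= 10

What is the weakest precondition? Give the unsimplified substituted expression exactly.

post: z <= 10
stmt 3: z := z * x  -- replace 1 occurrence(s) of z with (z * x)
  => ( z * x ) <= 10
stmt 2: x := z * 8  -- replace 1 occurrence(s) of x with (z * 8)
  => ( z * ( z * 8 ) ) <= 10
stmt 1: x := x * x  -- replace 0 occurrence(s) of x with (x * x)
  => ( z * ( z * 8 ) ) <= 10

Answer: ( z * ( z * 8 ) ) <= 10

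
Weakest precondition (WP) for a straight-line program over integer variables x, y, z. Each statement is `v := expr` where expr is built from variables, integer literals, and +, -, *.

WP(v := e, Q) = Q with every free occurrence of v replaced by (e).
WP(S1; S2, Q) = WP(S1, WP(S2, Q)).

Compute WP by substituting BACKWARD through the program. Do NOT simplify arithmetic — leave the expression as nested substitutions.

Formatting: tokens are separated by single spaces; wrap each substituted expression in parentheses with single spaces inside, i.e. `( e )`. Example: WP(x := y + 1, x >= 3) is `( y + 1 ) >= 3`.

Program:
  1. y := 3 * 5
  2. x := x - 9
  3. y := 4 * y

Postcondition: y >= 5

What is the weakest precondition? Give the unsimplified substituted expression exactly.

Answer: ( 4 * ( 3 * 5 ) ) >= 5

Derivation:
post: y >= 5
stmt 3: y := 4 * y  -- replace 1 occurrence(s) of y with (4 * y)
  => ( 4 * y ) >= 5
stmt 2: x := x - 9  -- replace 0 occurrence(s) of x with (x - 9)
  => ( 4 * y ) >= 5
stmt 1: y := 3 * 5  -- replace 1 occurrence(s) of y with (3 * 5)
  => ( 4 * ( 3 * 5 ) ) >= 5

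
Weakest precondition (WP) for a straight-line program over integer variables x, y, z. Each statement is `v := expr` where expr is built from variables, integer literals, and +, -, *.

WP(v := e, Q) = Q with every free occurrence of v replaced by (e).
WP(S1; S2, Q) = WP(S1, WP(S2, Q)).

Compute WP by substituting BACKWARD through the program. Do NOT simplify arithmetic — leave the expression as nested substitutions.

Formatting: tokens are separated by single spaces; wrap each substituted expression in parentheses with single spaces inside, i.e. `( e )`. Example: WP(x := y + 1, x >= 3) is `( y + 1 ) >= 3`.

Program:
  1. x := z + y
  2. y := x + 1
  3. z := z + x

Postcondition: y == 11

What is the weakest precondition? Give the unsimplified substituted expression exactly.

Answer: ( ( z + y ) + 1 ) == 11

Derivation:
post: y == 11
stmt 3: z := z + x  -- replace 0 occurrence(s) of z with (z + x)
  => y == 11
stmt 2: y := x + 1  -- replace 1 occurrence(s) of y with (x + 1)
  => ( x + 1 ) == 11
stmt 1: x := z + y  -- replace 1 occurrence(s) of x with (z + y)
  => ( ( z + y ) + 1 ) == 11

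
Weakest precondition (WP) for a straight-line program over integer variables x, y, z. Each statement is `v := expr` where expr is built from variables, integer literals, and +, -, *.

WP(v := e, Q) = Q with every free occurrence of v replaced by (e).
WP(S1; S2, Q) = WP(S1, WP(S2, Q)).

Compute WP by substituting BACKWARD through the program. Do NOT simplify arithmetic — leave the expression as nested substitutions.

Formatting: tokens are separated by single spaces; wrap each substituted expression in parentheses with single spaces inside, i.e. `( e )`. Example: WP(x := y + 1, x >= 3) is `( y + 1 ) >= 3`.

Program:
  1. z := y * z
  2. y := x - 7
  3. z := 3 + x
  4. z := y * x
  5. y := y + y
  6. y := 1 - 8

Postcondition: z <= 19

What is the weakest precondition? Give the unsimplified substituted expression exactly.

Answer: ( ( x - 7 ) * x ) <= 19

Derivation:
post: z <= 19
stmt 6: y := 1 - 8  -- replace 0 occurrence(s) of y with (1 - 8)
  => z <= 19
stmt 5: y := y + y  -- replace 0 occurrence(s) of y with (y + y)
  => z <= 19
stmt 4: z := y * x  -- replace 1 occurrence(s) of z with (y * x)
  => ( y * x ) <= 19
stmt 3: z := 3 + x  -- replace 0 occurrence(s) of z with (3 + x)
  => ( y * x ) <= 19
stmt 2: y := x - 7  -- replace 1 occurrence(s) of y with (x - 7)
  => ( ( x - 7 ) * x ) <= 19
stmt 1: z := y * z  -- replace 0 occurrence(s) of z with (y * z)
  => ( ( x - 7 ) * x ) <= 19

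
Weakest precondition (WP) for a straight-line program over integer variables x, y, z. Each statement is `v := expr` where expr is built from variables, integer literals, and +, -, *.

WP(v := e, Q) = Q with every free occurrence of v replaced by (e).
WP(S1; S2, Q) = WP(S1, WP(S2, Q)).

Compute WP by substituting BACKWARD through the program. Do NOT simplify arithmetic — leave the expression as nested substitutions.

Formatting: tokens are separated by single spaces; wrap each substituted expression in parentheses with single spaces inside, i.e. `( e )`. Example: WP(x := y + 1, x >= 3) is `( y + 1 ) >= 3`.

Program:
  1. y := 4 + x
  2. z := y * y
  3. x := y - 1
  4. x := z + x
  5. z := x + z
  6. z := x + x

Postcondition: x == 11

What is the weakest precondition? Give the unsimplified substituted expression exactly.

post: x == 11
stmt 6: z := x + x  -- replace 0 occurrence(s) of z with (x + x)
  => x == 11
stmt 5: z := x + z  -- replace 0 occurrence(s) of z with (x + z)
  => x == 11
stmt 4: x := z + x  -- replace 1 occurrence(s) of x with (z + x)
  => ( z + x ) == 11
stmt 3: x := y - 1  -- replace 1 occurrence(s) of x with (y - 1)
  => ( z + ( y - 1 ) ) == 11
stmt 2: z := y * y  -- replace 1 occurrence(s) of z with (y * y)
  => ( ( y * y ) + ( y - 1 ) ) == 11
stmt 1: y := 4 + x  -- replace 3 occurrence(s) of y with (4 + x)
  => ( ( ( 4 + x ) * ( 4 + x ) ) + ( ( 4 + x ) - 1 ) ) == 11

Answer: ( ( ( 4 + x ) * ( 4 + x ) ) + ( ( 4 + x ) - 1 ) ) == 11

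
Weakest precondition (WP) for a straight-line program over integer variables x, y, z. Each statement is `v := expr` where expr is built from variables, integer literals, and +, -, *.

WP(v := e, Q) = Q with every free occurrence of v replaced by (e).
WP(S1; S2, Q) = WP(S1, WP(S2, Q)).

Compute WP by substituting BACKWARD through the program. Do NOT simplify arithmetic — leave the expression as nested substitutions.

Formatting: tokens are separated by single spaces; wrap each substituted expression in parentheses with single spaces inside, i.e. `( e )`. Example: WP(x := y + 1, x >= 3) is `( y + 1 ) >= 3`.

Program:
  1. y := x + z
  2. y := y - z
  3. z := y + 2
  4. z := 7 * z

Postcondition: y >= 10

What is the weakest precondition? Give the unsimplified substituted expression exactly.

post: y >= 10
stmt 4: z := 7 * z  -- replace 0 occurrence(s) of z with (7 * z)
  => y >= 10
stmt 3: z := y + 2  -- replace 0 occurrence(s) of z with (y + 2)
  => y >= 10
stmt 2: y := y - z  -- replace 1 occurrence(s) of y with (y - z)
  => ( y - z ) >= 10
stmt 1: y := x + z  -- replace 1 occurrence(s) of y with (x + z)
  => ( ( x + z ) - z ) >= 10

Answer: ( ( x + z ) - z ) >= 10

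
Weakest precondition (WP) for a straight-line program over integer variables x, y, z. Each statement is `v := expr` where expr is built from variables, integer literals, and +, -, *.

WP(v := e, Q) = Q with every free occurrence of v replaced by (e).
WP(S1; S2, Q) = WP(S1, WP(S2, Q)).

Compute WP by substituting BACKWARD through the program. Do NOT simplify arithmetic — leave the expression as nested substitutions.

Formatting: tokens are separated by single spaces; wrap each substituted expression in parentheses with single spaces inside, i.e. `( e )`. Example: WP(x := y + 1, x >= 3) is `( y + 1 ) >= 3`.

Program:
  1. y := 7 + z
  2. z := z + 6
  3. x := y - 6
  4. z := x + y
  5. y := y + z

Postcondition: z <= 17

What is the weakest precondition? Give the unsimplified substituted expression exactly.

post: z <= 17
stmt 5: y := y + z  -- replace 0 occurrence(s) of y with (y + z)
  => z <= 17
stmt 4: z := x + y  -- replace 1 occurrence(s) of z with (x + y)
  => ( x + y ) <= 17
stmt 3: x := y - 6  -- replace 1 occurrence(s) of x with (y - 6)
  => ( ( y - 6 ) + y ) <= 17
stmt 2: z := z + 6  -- replace 0 occurrence(s) of z with (z + 6)
  => ( ( y - 6 ) + y ) <= 17
stmt 1: y := 7 + z  -- replace 2 occurrence(s) of y with (7 + z)
  => ( ( ( 7 + z ) - 6 ) + ( 7 + z ) ) <= 17

Answer: ( ( ( 7 + z ) - 6 ) + ( 7 + z ) ) <= 17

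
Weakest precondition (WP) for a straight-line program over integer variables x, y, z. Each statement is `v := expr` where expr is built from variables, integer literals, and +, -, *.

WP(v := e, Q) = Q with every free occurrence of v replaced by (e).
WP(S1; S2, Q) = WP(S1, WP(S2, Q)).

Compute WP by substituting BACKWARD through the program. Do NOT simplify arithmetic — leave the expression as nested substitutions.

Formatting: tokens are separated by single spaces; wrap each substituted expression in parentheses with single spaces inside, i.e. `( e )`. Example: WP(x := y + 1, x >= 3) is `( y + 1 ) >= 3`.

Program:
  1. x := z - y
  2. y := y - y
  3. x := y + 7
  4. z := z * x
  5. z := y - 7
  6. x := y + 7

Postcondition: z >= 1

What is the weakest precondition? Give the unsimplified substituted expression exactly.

post: z >= 1
stmt 6: x := y + 7  -- replace 0 occurrence(s) of x with (y + 7)
  => z >= 1
stmt 5: z := y - 7  -- replace 1 occurrence(s) of z with (y - 7)
  => ( y - 7 ) >= 1
stmt 4: z := z * x  -- replace 0 occurrence(s) of z with (z * x)
  => ( y - 7 ) >= 1
stmt 3: x := y + 7  -- replace 0 occurrence(s) of x with (y + 7)
  => ( y - 7 ) >= 1
stmt 2: y := y - y  -- replace 1 occurrence(s) of y with (y - y)
  => ( ( y - y ) - 7 ) >= 1
stmt 1: x := z - y  -- replace 0 occurrence(s) of x with (z - y)
  => ( ( y - y ) - 7 ) >= 1

Answer: ( ( y - y ) - 7 ) >= 1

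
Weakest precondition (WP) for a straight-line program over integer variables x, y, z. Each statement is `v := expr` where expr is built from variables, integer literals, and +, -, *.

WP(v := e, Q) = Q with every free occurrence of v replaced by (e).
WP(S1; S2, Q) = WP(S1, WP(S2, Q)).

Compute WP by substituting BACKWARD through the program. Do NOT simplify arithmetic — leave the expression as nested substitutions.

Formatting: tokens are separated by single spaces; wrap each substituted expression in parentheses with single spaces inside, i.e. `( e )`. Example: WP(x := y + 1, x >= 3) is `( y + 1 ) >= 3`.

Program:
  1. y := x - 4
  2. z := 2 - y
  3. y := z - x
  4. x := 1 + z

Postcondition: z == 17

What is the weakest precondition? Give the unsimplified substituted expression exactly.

Answer: ( 2 - ( x - 4 ) ) == 17

Derivation:
post: z == 17
stmt 4: x := 1 + z  -- replace 0 occurrence(s) of x with (1 + z)
  => z == 17
stmt 3: y := z - x  -- replace 0 occurrence(s) of y with (z - x)
  => z == 17
stmt 2: z := 2 - y  -- replace 1 occurrence(s) of z with (2 - y)
  => ( 2 - y ) == 17
stmt 1: y := x - 4  -- replace 1 occurrence(s) of y with (x - 4)
  => ( 2 - ( x - 4 ) ) == 17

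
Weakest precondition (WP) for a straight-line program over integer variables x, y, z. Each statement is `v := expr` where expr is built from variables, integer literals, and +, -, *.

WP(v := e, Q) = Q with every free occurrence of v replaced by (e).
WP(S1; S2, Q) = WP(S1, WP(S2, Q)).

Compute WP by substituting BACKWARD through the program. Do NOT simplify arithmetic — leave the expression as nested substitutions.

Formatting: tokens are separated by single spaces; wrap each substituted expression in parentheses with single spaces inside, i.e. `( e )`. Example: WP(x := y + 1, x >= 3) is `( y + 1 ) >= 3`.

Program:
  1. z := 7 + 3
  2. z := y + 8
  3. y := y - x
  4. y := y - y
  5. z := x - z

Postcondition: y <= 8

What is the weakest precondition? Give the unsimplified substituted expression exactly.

post: y <= 8
stmt 5: z := x - z  -- replace 0 occurrence(s) of z with (x - z)
  => y <= 8
stmt 4: y := y - y  -- replace 1 occurrence(s) of y with (y - y)
  => ( y - y ) <= 8
stmt 3: y := y - x  -- replace 2 occurrence(s) of y with (y - x)
  => ( ( y - x ) - ( y - x ) ) <= 8
stmt 2: z := y + 8  -- replace 0 occurrence(s) of z with (y + 8)
  => ( ( y - x ) - ( y - x ) ) <= 8
stmt 1: z := 7 + 3  -- replace 0 occurrence(s) of z with (7 + 3)
  => ( ( y - x ) - ( y - x ) ) <= 8

Answer: ( ( y - x ) - ( y - x ) ) <= 8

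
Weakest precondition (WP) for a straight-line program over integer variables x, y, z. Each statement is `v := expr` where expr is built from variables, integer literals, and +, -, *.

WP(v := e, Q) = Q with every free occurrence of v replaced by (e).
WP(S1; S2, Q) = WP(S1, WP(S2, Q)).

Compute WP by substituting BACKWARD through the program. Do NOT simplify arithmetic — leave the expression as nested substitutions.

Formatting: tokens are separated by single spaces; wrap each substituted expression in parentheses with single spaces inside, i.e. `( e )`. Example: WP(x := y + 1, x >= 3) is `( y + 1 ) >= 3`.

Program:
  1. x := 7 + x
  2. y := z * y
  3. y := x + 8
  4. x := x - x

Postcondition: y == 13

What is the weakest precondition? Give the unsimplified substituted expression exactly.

post: y == 13
stmt 4: x := x - x  -- replace 0 occurrence(s) of x with (x - x)
  => y == 13
stmt 3: y := x + 8  -- replace 1 occurrence(s) of y with (x + 8)
  => ( x + 8 ) == 13
stmt 2: y := z * y  -- replace 0 occurrence(s) of y with (z * y)
  => ( x + 8 ) == 13
stmt 1: x := 7 + x  -- replace 1 occurrence(s) of x with (7 + x)
  => ( ( 7 + x ) + 8 ) == 13

Answer: ( ( 7 + x ) + 8 ) == 13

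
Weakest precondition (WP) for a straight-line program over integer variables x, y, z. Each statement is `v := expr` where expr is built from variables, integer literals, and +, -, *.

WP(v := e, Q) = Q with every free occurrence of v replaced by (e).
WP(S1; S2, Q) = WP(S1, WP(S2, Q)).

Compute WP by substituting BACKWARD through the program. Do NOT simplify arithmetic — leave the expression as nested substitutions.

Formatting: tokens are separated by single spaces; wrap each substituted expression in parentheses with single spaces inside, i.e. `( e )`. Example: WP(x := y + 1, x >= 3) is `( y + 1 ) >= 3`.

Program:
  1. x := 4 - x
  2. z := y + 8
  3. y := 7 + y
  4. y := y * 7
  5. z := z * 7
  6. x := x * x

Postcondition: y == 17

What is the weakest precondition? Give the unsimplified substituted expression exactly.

post: y == 17
stmt 6: x := x * x  -- replace 0 occurrence(s) of x with (x * x)
  => y == 17
stmt 5: z := z * 7  -- replace 0 occurrence(s) of z with (z * 7)
  => y == 17
stmt 4: y := y * 7  -- replace 1 occurrence(s) of y with (y * 7)
  => ( y * 7 ) == 17
stmt 3: y := 7 + y  -- replace 1 occurrence(s) of y with (7 + y)
  => ( ( 7 + y ) * 7 ) == 17
stmt 2: z := y + 8  -- replace 0 occurrence(s) of z with (y + 8)
  => ( ( 7 + y ) * 7 ) == 17
stmt 1: x := 4 - x  -- replace 0 occurrence(s) of x with (4 - x)
  => ( ( 7 + y ) * 7 ) == 17

Answer: ( ( 7 + y ) * 7 ) == 17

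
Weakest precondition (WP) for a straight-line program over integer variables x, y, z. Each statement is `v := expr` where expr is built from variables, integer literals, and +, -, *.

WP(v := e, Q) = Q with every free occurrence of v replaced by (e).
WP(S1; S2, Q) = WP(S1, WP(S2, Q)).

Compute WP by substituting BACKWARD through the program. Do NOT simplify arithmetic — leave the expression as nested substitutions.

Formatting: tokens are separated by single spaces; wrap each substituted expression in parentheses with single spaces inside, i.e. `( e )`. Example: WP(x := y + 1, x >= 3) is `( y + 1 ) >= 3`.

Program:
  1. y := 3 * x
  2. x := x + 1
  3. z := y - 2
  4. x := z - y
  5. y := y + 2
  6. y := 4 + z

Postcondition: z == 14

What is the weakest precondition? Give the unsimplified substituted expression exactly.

post: z == 14
stmt 6: y := 4 + z  -- replace 0 occurrence(s) of y with (4 + z)
  => z == 14
stmt 5: y := y + 2  -- replace 0 occurrence(s) of y with (y + 2)
  => z == 14
stmt 4: x := z - y  -- replace 0 occurrence(s) of x with (z - y)
  => z == 14
stmt 3: z := y - 2  -- replace 1 occurrence(s) of z with (y - 2)
  => ( y - 2 ) == 14
stmt 2: x := x + 1  -- replace 0 occurrence(s) of x with (x + 1)
  => ( y - 2 ) == 14
stmt 1: y := 3 * x  -- replace 1 occurrence(s) of y with (3 * x)
  => ( ( 3 * x ) - 2 ) == 14

Answer: ( ( 3 * x ) - 2 ) == 14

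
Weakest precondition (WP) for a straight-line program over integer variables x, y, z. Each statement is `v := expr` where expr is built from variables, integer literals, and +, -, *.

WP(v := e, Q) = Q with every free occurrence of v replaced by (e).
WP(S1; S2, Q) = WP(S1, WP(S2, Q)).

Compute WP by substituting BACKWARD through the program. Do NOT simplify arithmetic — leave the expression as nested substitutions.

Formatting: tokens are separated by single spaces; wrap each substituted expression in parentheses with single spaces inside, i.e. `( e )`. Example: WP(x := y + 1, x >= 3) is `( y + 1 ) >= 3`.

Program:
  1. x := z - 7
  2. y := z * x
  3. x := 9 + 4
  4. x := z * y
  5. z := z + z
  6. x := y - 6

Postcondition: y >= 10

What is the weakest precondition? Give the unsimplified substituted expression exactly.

post: y >= 10
stmt 6: x := y - 6  -- replace 0 occurrence(s) of x with (y - 6)
  => y >= 10
stmt 5: z := z + z  -- replace 0 occurrence(s) of z with (z + z)
  => y >= 10
stmt 4: x := z * y  -- replace 0 occurrence(s) of x with (z * y)
  => y >= 10
stmt 3: x := 9 + 4  -- replace 0 occurrence(s) of x with (9 + 4)
  => y >= 10
stmt 2: y := z * x  -- replace 1 occurrence(s) of y with (z * x)
  => ( z * x ) >= 10
stmt 1: x := z - 7  -- replace 1 occurrence(s) of x with (z - 7)
  => ( z * ( z - 7 ) ) >= 10

Answer: ( z * ( z - 7 ) ) >= 10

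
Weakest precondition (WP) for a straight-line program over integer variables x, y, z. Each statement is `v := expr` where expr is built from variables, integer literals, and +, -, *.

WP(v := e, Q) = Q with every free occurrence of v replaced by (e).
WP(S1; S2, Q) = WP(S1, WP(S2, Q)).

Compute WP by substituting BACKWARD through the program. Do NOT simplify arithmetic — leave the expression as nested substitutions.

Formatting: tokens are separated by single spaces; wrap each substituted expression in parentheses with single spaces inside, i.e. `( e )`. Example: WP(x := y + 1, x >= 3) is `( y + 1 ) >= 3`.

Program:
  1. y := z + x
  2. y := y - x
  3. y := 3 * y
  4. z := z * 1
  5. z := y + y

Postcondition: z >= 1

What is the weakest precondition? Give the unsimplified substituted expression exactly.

Answer: ( ( 3 * ( ( z + x ) - x ) ) + ( 3 * ( ( z + x ) - x ) ) ) >= 1

Derivation:
post: z >= 1
stmt 5: z := y + y  -- replace 1 occurrence(s) of z with (y + y)
  => ( y + y ) >= 1
stmt 4: z := z * 1  -- replace 0 occurrence(s) of z with (z * 1)
  => ( y + y ) >= 1
stmt 3: y := 3 * y  -- replace 2 occurrence(s) of y with (3 * y)
  => ( ( 3 * y ) + ( 3 * y ) ) >= 1
stmt 2: y := y - x  -- replace 2 occurrence(s) of y with (y - x)
  => ( ( 3 * ( y - x ) ) + ( 3 * ( y - x ) ) ) >= 1
stmt 1: y := z + x  -- replace 2 occurrence(s) of y with (z + x)
  => ( ( 3 * ( ( z + x ) - x ) ) + ( 3 * ( ( z + x ) - x ) ) ) >= 1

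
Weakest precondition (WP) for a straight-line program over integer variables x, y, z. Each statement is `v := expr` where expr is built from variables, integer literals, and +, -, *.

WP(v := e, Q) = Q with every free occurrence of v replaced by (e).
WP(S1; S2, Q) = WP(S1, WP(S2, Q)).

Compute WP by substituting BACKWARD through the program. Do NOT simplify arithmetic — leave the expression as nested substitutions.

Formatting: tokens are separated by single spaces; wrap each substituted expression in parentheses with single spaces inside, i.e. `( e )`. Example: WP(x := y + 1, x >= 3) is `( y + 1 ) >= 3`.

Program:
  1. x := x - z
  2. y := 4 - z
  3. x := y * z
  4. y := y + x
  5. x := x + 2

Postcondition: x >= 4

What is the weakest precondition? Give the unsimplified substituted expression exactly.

Answer: ( ( ( 4 - z ) * z ) + 2 ) >= 4

Derivation:
post: x >= 4
stmt 5: x := x + 2  -- replace 1 occurrence(s) of x with (x + 2)
  => ( x + 2 ) >= 4
stmt 4: y := y + x  -- replace 0 occurrence(s) of y with (y + x)
  => ( x + 2 ) >= 4
stmt 3: x := y * z  -- replace 1 occurrence(s) of x with (y * z)
  => ( ( y * z ) + 2 ) >= 4
stmt 2: y := 4 - z  -- replace 1 occurrence(s) of y with (4 - z)
  => ( ( ( 4 - z ) * z ) + 2 ) >= 4
stmt 1: x := x - z  -- replace 0 occurrence(s) of x with (x - z)
  => ( ( ( 4 - z ) * z ) + 2 ) >= 4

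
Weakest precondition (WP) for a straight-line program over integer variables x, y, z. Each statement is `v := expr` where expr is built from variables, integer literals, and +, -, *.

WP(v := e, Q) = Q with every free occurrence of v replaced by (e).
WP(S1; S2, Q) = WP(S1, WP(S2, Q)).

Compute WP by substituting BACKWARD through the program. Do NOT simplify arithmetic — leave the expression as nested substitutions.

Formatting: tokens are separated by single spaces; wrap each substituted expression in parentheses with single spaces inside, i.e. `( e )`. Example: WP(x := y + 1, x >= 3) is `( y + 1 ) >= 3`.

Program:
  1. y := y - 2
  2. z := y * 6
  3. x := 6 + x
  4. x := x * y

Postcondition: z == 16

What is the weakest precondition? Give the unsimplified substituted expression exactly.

post: z == 16
stmt 4: x := x * y  -- replace 0 occurrence(s) of x with (x * y)
  => z == 16
stmt 3: x := 6 + x  -- replace 0 occurrence(s) of x with (6 + x)
  => z == 16
stmt 2: z := y * 6  -- replace 1 occurrence(s) of z with (y * 6)
  => ( y * 6 ) == 16
stmt 1: y := y - 2  -- replace 1 occurrence(s) of y with (y - 2)
  => ( ( y - 2 ) * 6 ) == 16

Answer: ( ( y - 2 ) * 6 ) == 16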